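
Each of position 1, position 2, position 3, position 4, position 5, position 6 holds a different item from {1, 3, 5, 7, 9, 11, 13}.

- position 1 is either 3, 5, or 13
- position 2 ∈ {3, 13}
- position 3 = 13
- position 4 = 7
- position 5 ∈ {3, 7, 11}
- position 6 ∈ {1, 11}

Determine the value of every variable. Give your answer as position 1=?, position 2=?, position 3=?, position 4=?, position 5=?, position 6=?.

position 3 must be 13 (only option left). Eliminate 13 elsewhere: position 1, position 2.
That leaves position 4 = 7. Eliminate 7 elsewhere: position 5.
position 2 has just one choice, so position 2 = 3. So position 1, position 5 can't be 3.
position 5 must be 11 (only option left). Eliminate 11 elsewhere: position 6.
position 6 must be 1 (only option left).
position 1 must be 5 (only option left).

position 1=5, position 2=3, position 3=13, position 4=7, position 5=11, position 6=1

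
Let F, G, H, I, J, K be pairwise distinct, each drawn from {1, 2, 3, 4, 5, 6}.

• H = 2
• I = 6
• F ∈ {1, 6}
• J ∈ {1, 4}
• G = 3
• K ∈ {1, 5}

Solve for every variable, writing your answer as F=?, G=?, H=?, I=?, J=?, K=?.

F=1, G=3, H=2, I=6, J=4, K=5

G's domain is down to {3}, so G = 3.
H must be 2 (only option left).
That leaves I = 6. Remove 6 from F.
That leaves F = 1. So J, K can't be 1.
J must be 4 (only option left).
K's domain is down to {5}, so K = 5.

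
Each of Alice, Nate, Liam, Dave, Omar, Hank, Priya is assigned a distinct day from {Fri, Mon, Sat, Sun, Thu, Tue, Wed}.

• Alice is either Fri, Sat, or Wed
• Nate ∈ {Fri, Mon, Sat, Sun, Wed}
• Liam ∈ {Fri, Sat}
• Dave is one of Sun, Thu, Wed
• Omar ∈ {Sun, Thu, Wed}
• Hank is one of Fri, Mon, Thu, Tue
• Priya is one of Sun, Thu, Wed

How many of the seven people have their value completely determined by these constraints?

The 7 variables together cover exactly {Fri, Mon, Sat, Sun, Thu, Tue, Wed} — 7 values for 7 variables — and Tue appears only in Hank's list, so Hank = Tue.
The 6 still-open variables together cover exactly {Fri, Mon, Sat, Sun, Thu, Wed} — 6 values for 6 variables — and Mon appears only in Nate's list, so Nate = Mon.
Dave, Omar, Priya share exactly the 3 values {Sun, Thu, Wed}; by pigeonhole those values go to them, so strike Sun, Thu, Wed from Alice.
Determined: Nate=Mon, Hank=Tue. The other people each still have more than one consistent value. That makes 2.

2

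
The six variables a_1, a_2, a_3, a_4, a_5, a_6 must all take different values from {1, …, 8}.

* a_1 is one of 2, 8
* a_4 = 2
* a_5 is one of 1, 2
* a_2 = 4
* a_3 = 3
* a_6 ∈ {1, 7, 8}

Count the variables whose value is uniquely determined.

a_2's domain is down to {4}, so a_2 = 4.
That leaves a_3 = 3.
a_4's domain is down to {2}, so a_4 = 2. Eliminate 2 elsewhere: a_1, a_5.
a_5's domain is down to {1}, so a_5 = 1. So a_6 can't be 1.
a_1 has just one choice, so a_1 = 8. Strike 8 from a_6.
a_6 has just one choice, so a_6 = 7.
Every variable is fixed: a_1=8, a_2=4, a_3=3, a_4=2, a_5=1, a_6=7. That makes 6.

6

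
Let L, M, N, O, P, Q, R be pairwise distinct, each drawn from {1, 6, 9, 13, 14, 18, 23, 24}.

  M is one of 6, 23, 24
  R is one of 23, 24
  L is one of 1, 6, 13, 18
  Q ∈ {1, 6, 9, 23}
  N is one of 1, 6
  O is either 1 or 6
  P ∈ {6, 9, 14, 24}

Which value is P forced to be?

N and O share exactly the 2 values {1, 6}; by pigeonhole those values go to them, so strike 1, 6 from L, M, P, Q.
The 2 variables M and R are confined to {23, 24}, which locks those values in; drop them from P, Q.
Q has just one choice, so Q = 9. Strike 9 from P.
So P = 14.

14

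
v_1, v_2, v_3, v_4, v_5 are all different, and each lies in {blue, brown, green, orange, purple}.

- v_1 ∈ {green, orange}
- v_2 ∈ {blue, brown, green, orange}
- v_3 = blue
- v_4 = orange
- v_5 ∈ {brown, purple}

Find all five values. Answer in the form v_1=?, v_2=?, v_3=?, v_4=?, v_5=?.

v_3 has just one choice, so v_3 = blue. Remove blue from v_2.
v_4 has just one choice, so v_4 = orange. So v_1, v_2 can't be orange.
v_1 must be green (only option left). So v_2 can't be green.
That leaves v_2 = brown. Remove brown from v_5.
v_5 has just one choice, so v_5 = purple.

v_1=green, v_2=brown, v_3=blue, v_4=orange, v_5=purple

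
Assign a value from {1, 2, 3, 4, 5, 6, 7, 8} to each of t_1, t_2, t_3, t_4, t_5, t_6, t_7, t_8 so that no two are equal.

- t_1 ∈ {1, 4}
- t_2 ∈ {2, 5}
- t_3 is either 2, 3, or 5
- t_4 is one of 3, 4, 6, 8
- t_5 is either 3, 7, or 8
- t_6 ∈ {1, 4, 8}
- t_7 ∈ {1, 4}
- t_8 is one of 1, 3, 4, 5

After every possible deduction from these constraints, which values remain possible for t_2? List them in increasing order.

Among the 8 variables, 6 fits only t_4 (and all 8 values in {1, 2, 3, 4, 5, 6, 7, 8} must be used), so t_4 = 6.
Among the 7 still-open variables, 7 fits only t_5 (and all 7 values in {1, 2, 3, 4, 5, 7, 8} must be used), so t_5 = 7.
The 6 still-open variables together cover exactly {1, 2, 3, 4, 5, 8} — 6 values for 6 variables — and 8 appears only in t_6's list, so t_6 = 8.
t_1 and t_7 share exactly the 2 values {1, 4}; by pigeonhole those values go to them, so strike 1, 4 from t_8.
No further eliminations apply; t_2 can still be any of 2, 5.

2, 5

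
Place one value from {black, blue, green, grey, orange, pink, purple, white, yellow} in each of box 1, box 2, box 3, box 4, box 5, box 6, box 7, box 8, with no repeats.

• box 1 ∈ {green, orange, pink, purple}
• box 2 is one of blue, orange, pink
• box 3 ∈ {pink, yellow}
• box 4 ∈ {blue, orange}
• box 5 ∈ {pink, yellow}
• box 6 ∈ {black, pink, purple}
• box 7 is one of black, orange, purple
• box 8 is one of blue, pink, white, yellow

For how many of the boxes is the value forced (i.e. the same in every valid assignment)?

2

The 8 variables together cover exactly {black, blue, green, orange, pink, purple, white, yellow} — 8 values for 8 variables — and green appears only in box 1's list, so box 1 = green.
The 7 still-open variables together cover exactly {black, blue, orange, pink, purple, white, yellow} — 7 values for 7 variables — and white appears only in box 8's list, so box 8 = white.
box 3 and box 5 share exactly the 2 values {pink, yellow}; by pigeonhole those values go to them, so strike pink, yellow from box 2, box 6.
box 2 and box 4 share exactly the 2 values {blue, orange}; by pigeonhole those values go to them, so strike blue, orange from box 7.
Determined: box 1=green, box 8=white. The other boxes each still have more than one consistent value. That makes 2.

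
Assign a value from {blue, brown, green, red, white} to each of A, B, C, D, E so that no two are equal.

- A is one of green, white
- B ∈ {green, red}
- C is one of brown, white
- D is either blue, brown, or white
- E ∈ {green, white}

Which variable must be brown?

C

The 5 variables together cover exactly {blue, brown, green, red, white} — 5 values for 5 variables — and blue appears only in D's list, so D = blue.
Among the 4 still-open variables, brown fits only C (and all 4 values in {brown, green, red, white} must be used), so C = brown.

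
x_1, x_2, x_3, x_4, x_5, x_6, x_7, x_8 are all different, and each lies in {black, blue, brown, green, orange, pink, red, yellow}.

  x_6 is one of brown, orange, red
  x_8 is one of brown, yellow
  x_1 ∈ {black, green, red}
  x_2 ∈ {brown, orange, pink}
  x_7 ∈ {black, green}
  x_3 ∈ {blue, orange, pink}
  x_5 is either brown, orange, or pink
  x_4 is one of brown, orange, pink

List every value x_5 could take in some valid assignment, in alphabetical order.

brown, orange, pink

The 8 variables together cover exactly {black, blue, brown, green, orange, pink, red, yellow} — 8 values for 8 variables — and blue appears only in x_3's list, so x_3 = blue.
The 7 still-open variables together cover exactly {black, brown, green, orange, pink, red, yellow} — 7 values for 7 variables — and yellow appears only in x_8's list, so x_8 = yellow.
The 3 variables x_2, x_4, x_5 are confined to {brown, orange, pink}, which locks those values in; drop them from x_6.
That leaves x_6 = red. Strike red from x_1.
No further eliminations apply; x_5 can still be any of brown, orange, pink.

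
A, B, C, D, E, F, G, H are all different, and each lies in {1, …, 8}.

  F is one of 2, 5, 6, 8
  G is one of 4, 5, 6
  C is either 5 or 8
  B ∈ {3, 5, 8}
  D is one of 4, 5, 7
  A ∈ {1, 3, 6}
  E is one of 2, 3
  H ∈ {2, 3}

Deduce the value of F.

The 8 variables together cover exactly {1, 2, 3, 4, 5, 6, 7, 8} — 8 values for 8 variables — and 1 appears only in A's list, so A = 1.
The 7 still-open variables draw from only 7 values {2, 3, 4, 5, 6, 7, 8}, so each is used; only D can be 7, hence D = 7.
The 6 still-open variables together cover exactly {2, 3, 4, 5, 6, 8} — 6 values for 6 variables — and 4 appears only in G's list, so G = 4.
Among the 5 still-open variables, 6 fits only F (and all 5 values in {2, 3, 5, 6, 8} must be used), so F = 6.

6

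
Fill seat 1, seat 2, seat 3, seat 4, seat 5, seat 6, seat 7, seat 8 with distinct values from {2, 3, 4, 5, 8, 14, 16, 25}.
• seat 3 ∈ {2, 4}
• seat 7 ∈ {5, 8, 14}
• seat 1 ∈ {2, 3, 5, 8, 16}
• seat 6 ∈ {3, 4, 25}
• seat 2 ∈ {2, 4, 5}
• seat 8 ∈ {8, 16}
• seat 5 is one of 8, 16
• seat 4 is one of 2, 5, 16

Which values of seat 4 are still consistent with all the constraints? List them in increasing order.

Among the 8 variables, 14 fits only seat 7 (and all 8 values in {2, 3, 4, 5, 8, 14, 16, 25} must be used), so seat 7 = 14.
The 7 still-open variables draw from only 7 values {2, 3, 4, 5, 8, 16, 25}, so each is used; only seat 6 can be 25, hence seat 6 = 25.
Among the 6 still-open variables, 3 fits only seat 1 (and all 6 values in {2, 3, 4, 5, 8, 16} must be used), so seat 1 = 3.
seat 5 and seat 8 share exactly the 2 values {8, 16}; by pigeonhole those values go to them, so strike 8, 16 from seat 4.
No further eliminations apply; seat 4 can still be any of 2, 5.

2, 5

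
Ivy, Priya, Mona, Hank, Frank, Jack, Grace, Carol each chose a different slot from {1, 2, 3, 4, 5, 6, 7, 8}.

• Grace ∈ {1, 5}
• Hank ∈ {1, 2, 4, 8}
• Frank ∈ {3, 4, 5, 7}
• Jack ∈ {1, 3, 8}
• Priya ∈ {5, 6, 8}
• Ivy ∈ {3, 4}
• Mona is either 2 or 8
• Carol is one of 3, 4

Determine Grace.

5

The 8 variables draw from only 8 values {1, 2, 3, 4, 5, 6, 7, 8}, so each is used; only Priya can be 6, hence Priya = 6.
The 7 still-open variables together cover exactly {1, 2, 3, 4, 5, 7, 8} — 7 values for 7 variables — and 7 appears only in Frank's list, so Frank = 7.
The 6 still-open variables together cover exactly {1, 2, 3, 4, 5, 8} — 6 values for 6 variables — and 5 appears only in Grace's list, so Grace = 5.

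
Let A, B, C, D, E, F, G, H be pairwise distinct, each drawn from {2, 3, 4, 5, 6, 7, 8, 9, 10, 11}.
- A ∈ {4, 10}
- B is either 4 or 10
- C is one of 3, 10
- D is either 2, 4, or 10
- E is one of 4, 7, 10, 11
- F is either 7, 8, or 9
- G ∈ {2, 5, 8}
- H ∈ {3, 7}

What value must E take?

11

A and B share exactly the 2 values {4, 10}; by pigeonhole those values go to them, so strike 4, 10 from C, D, E.
That leaves C = 3. Eliminate 3 elsewhere: H.
D's domain is down to {2}, so D = 2. So G can't be 2.
H must be 7 (only option left). Strike 7 from E, F.
So E = 11.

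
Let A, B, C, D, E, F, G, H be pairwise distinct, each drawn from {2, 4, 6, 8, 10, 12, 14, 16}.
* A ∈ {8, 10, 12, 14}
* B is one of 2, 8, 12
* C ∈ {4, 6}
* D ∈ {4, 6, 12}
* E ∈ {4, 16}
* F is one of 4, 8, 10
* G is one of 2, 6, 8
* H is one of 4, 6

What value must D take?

The 8 variables together cover exactly {2, 4, 6, 8, 10, 12, 14, 16} — 8 values for 8 variables — and 14 appears only in A's list, so A = 14.
The 7 still-open variables together cover exactly {2, 4, 6, 8, 10, 12, 16} — 7 values for 7 variables — and 10 appears only in F's list, so F = 10.
Among the 6 still-open variables, 16 fits only E (and all 6 values in {2, 4, 6, 8, 12, 16} must be used), so E = 16.
The 2 variables C and H are confined to {4, 6}, which locks those values in; drop them from D, G.
So D = 12.

12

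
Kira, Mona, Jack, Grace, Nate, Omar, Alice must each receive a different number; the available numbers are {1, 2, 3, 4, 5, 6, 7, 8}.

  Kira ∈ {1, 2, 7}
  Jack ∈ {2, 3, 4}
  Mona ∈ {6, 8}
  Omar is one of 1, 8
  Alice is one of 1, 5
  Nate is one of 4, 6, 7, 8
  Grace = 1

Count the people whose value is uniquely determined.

Grace has just one choice, so Grace = 1. Remove 1 from Kira, Omar, Alice.
Omar must be 8 (only option left). Strike 8 from Mona, Nate.
Alice has just one choice, so Alice = 5.
That leaves Mona = 6. So Nate can't be 6.
Determined: Mona=6, Grace=1, Omar=8, Alice=5. The other people each still have more than one consistent value. That makes 4.

4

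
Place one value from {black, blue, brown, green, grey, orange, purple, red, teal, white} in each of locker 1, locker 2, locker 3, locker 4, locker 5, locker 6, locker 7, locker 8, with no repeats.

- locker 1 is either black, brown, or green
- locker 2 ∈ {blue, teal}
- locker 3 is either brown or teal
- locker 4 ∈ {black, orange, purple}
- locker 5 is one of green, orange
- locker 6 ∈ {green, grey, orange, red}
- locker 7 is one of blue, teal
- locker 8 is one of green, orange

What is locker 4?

locker 2 and locker 7 share exactly the 2 values {blue, teal}; by pigeonhole those values go to them, so strike blue, teal from locker 3.
locker 3's domain is down to {brown}, so locker 3 = brown. So locker 1 can't be brown.
locker 5 and locker 8 between them cover only {green, orange} — a naked pair. Remove those values from locker 1, locker 4, locker 6.
That leaves locker 1 = black. Eliminate black elsewhere: locker 4.
So locker 4 = purple.

purple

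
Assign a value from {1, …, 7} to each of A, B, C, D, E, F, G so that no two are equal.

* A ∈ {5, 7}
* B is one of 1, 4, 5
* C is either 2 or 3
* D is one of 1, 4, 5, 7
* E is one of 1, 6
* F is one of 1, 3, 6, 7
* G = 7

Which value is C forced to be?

G has just one choice, so G = 7. So A, D, F can't be 7.
A has just one choice, so A = 5. Remove 5 from B, D.
The 5 still-open variables together cover exactly {1, 2, 3, 4, 6} — 5 values for 5 variables — and 2 appears only in C's list, so C = 2.

2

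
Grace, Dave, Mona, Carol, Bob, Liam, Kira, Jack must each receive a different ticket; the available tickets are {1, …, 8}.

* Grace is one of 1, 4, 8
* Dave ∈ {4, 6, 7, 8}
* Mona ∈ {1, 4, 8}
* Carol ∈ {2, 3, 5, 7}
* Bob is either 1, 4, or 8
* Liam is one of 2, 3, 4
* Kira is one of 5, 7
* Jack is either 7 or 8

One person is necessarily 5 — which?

The 8 variables together cover exactly {1, 2, 3, 4, 5, 6, 7, 8} — 8 values for 8 variables — and 6 appears only in Dave's list, so Dave = 6.
The 3 variables Grace, Mona, Bob are confined to {1, 4, 8}, which locks those values in; drop them from Liam, Jack.
That leaves Jack = 7. Eliminate 7 elsewhere: Carol, Kira.
So 5 goes to Kira.

Kira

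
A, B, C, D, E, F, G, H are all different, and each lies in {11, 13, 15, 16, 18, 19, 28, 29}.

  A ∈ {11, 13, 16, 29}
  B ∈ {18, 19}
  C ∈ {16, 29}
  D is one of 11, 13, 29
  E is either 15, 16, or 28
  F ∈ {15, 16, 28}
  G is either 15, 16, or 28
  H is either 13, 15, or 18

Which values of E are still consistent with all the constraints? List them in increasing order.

Among the 8 variables, 19 fits only B (and all 8 values in {11, 13, 15, 16, 18, 19, 28, 29} must be used), so B = 19.
The 7 still-open variables together cover exactly {11, 13, 15, 16, 18, 28, 29} — 7 values for 7 variables — and 18 appears only in H's list, so H = 18.
The 3 variables E, F, G are confined to {15, 16, 28}, which locks those values in; drop them from A, C.
C has just one choice, so C = 29. Eliminate 29 elsewhere: A, D.
No further eliminations apply; E can still be any of 15, 16, 28.

15, 16, 28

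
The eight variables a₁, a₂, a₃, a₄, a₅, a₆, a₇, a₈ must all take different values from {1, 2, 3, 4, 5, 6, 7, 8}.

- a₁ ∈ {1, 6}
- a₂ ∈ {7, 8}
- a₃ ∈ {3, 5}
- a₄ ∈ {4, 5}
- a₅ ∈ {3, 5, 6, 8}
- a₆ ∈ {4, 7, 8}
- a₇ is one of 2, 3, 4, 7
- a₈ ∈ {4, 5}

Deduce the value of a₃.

3

Among the 8 variables, 1 fits only a₁ (and all 8 values in {1, 2, 3, 4, 5, 6, 7, 8} must be used), so a₁ = 1.
The 7 still-open variables draw from only 7 values {2, 3, 4, 5, 6, 7, 8}, so each is used; only a₇ can be 2, hence a₇ = 2.
The 6 still-open variables draw from only 6 values {3, 4, 5, 6, 7, 8}, so each is used; only a₅ can be 6, hence a₅ = 6.
The 5 still-open variables together cover exactly {3, 4, 5, 7, 8} — 5 values for 5 variables — and 3 appears only in a₃'s list, so a₃ = 3.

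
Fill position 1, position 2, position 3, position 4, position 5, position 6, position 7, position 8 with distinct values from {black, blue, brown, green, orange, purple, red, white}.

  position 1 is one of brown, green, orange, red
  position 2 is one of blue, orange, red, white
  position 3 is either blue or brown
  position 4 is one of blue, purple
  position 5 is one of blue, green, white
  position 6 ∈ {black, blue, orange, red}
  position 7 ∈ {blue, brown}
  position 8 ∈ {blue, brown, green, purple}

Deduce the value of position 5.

white

Among the 8 variables, black fits only position 6 (and all 8 values in {black, blue, brown, green, orange, purple, red, white} must be used), so position 6 = black.
position 3 and position 7 share exactly the 2 values {blue, brown}; by pigeonhole those values go to them, so strike blue, brown from position 1, position 2, position 4, position 5, position 8.
position 4 has just one choice, so position 4 = purple. Eliminate purple elsewhere: position 8.
That leaves position 8 = green. Eliminate green elsewhere: position 1, position 5.
So position 5 = white.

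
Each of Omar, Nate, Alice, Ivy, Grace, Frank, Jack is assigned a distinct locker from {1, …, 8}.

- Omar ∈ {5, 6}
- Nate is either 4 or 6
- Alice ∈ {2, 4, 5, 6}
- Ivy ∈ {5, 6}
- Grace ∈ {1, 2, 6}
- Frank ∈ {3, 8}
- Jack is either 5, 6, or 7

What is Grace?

1

Omar and Ivy share exactly the 2 values {5, 6}; by pigeonhole those values go to them, so strike 5, 6 from Nate, Alice, Grace, Jack.
Nate has just one choice, so Nate = 4. Strike 4 from Alice.
Alice's domain is down to {2}, so Alice = 2. Strike 2 from Grace.
So Grace = 1.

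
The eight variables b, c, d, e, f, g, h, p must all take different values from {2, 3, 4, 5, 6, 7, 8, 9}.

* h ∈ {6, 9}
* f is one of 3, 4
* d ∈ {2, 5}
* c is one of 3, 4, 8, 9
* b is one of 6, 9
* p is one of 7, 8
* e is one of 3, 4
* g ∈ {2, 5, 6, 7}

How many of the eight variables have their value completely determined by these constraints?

2

The 2 variables b and h are confined to {6, 9}, which locks those values in; drop them from c, g.
e and f share exactly the 2 values {3, 4}; by pigeonhole those values go to them, so strike 3, 4 from c.
c has just one choice, so c = 8. So p can't be 8.
p must be 7 (only option left). Strike 7 from g.
Determined: c=8, p=7. The other variables each still have more than one consistent value. That makes 2.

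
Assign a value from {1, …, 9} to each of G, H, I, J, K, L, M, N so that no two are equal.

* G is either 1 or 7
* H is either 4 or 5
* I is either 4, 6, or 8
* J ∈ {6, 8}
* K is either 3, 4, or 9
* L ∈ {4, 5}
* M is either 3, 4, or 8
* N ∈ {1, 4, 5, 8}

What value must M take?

3

Among the 8 variables, 7 fits only G (and all 8 values in {1, 3, 4, 5, 6, 7, 8, 9} must be used), so G = 7.
Among the 7 still-open variables, 1 fits only N (and all 7 values in {1, 3, 4, 5, 6, 8, 9} must be used), so N = 1.
The 6 still-open variables draw from only 6 values {3, 4, 5, 6, 8, 9}, so each is used; only K can be 9, hence K = 9.
The 5 still-open variables draw from only 5 values {3, 4, 5, 6, 8}, so each is used; only M can be 3, hence M = 3.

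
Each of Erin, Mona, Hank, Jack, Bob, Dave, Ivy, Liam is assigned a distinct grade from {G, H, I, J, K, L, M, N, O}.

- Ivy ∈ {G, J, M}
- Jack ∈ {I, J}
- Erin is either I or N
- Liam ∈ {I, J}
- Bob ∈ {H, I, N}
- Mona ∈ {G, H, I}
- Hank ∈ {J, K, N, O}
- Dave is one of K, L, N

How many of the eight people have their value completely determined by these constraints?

4

Jack and Liam between them cover only {I, J} — a naked pair. Remove those values from Erin, Mona, Hank, Bob, Ivy.
Erin's domain is down to {N}, so Erin = N. Remove N from Hank, Bob, Dave.
Bob must be H (only option left). Eliminate H elsewhere: Mona.
Mona must be G (only option left). Eliminate G elsewhere: Ivy.
That leaves Ivy = M.
Determined: Erin=N, Mona=G, Bob=H, Ivy=M. The other people each still have more than one consistent value. That makes 4.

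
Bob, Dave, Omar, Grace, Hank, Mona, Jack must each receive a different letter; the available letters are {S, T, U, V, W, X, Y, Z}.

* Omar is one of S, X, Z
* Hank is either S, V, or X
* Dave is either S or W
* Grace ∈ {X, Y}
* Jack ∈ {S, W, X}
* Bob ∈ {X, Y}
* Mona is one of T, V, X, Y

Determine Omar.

Z

The 7 variables together cover exactly {S, T, V, W, X, Y, Z} — 7 values for 7 variables — and T appears only in Mona's list, so Mona = T.
The 6 still-open variables draw from only 6 values {S, V, W, X, Y, Z}, so each is used; only Hank can be V, hence Hank = V.
The 5 still-open variables together cover exactly {S, W, X, Y, Z} — 5 values for 5 variables — and Z appears only in Omar's list, so Omar = Z.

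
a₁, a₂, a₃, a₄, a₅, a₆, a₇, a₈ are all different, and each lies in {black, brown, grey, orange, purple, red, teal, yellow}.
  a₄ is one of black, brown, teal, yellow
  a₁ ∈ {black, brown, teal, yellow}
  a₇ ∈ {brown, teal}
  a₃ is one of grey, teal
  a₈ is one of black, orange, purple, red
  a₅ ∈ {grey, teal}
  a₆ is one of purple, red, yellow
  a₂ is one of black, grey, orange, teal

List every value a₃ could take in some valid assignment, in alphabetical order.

a₃ and a₅ share exactly the 2 values {grey, teal}; by pigeonhole those values go to them, so strike grey, teal from a₁, a₂, a₄, a₇.
a₇ has just one choice, so a₇ = brown. So a₁, a₄ can't be brown.
a₁ and a₄ between them cover only {black, yellow} — a naked pair. Remove those values from a₂, a₆, a₈.
a₂ must be orange (only option left). Remove orange from a₈.
No further eliminations apply; a₃ can still be any of grey, teal.

grey, teal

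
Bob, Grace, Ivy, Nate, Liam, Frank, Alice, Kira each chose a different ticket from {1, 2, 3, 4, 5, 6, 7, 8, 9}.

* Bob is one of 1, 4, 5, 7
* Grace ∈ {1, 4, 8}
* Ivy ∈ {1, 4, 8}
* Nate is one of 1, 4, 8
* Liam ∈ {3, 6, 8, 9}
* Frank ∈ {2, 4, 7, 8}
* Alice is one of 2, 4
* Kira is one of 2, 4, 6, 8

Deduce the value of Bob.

5

Grace, Ivy, Nate between them cover only {1, 4, 8} — a naked triple. Remove those values from Bob, Liam, Frank, Alice, Kira.
That leaves Alice = 2. Remove 2 from Frank, Kira.
Kira has just one choice, so Kira = 6. So Liam can't be 6.
Frank's domain is down to {7}, so Frank = 7. Remove 7 from Bob.
So Bob = 5.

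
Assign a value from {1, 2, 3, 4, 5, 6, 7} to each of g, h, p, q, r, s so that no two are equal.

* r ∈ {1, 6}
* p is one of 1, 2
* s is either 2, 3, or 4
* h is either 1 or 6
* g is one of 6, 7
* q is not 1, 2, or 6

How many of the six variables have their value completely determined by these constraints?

The 2 variables h and r are confined to {1, 6}, which locks those values in; drop them from g, p.
That leaves g = 7. Strike 7 from q.
p's domain is down to {2}, so p = 2. Strike 2 from s.
Determined: g=7, p=2. The other variables each still have more than one consistent value. That makes 2.

2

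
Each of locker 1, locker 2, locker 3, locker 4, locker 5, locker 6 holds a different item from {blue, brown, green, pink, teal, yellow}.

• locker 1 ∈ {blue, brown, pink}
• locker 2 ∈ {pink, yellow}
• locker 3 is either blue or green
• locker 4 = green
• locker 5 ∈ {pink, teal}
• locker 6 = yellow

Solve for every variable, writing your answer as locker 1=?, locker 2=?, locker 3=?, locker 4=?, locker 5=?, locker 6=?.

locker 4's domain is down to {green}, so locker 4 = green. Remove green from locker 3.
That leaves locker 6 = yellow. Eliminate yellow elsewhere: locker 2.
locker 2 must be pink (only option left). Strike pink from locker 1, locker 5.
locker 3 has just one choice, so locker 3 = blue. Eliminate blue elsewhere: locker 1.
That leaves locker 5 = teal.
locker 1's domain is down to {brown}, so locker 1 = brown.

locker 1=brown, locker 2=pink, locker 3=blue, locker 4=green, locker 5=teal, locker 6=yellow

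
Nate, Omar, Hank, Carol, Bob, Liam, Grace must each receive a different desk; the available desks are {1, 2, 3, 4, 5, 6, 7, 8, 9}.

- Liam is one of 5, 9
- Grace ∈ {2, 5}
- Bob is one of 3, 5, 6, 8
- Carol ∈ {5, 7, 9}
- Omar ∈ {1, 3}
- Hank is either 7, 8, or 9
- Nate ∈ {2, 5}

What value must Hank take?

8

Nate and Grace share exactly the 2 values {2, 5}; by pigeonhole those values go to them, so strike 2, 5 from Carol, Bob, Liam.
Liam's domain is down to {9}, so Liam = 9. Remove 9 from Hank, Carol.
Carol must be 7 (only option left). Strike 7 from Hank.
So Hank = 8.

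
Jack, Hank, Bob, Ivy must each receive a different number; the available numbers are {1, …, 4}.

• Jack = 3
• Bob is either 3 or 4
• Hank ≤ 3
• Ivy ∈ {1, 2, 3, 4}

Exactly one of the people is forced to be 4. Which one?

Bob

Jack has just one choice, so Jack = 3. Eliminate 3 elsewhere: Hank, Bob, Ivy.
So 4 goes to Bob.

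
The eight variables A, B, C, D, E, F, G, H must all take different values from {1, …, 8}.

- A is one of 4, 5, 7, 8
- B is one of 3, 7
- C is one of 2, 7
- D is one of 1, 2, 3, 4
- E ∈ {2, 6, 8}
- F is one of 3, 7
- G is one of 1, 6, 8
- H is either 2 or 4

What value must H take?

4

The 8 variables draw from only 8 values {1, 2, 3, 4, 5, 6, 7, 8}, so each is used; only A can be 5, hence A = 5.
The 2 variables B and F are confined to {3, 7}, which locks those values in; drop them from C, D.
C has just one choice, so C = 2. Eliminate 2 elsewhere: D, E, H.
So H = 4.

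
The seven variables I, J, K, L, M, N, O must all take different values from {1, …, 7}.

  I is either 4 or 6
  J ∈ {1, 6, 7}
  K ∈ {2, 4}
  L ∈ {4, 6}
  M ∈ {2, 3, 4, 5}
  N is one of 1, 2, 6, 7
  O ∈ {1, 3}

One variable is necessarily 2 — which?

The 7 variables draw from only 7 values {1, 2, 3, 4, 5, 6, 7}, so each is used; only M can be 5, hence M = 5.
The 6 still-open variables together cover exactly {1, 2, 3, 4, 6, 7} — 6 values for 6 variables — and 3 appears only in O's list, so O = 3.
The 2 variables I and L are confined to {4, 6}, which locks those values in; drop them from J, K, N.
So 2 goes to K.

K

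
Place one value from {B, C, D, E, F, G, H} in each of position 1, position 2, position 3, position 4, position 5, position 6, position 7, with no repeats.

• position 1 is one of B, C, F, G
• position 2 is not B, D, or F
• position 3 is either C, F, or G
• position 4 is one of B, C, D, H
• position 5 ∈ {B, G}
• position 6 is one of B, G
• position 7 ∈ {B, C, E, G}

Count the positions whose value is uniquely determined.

3

The 7 variables draw from only 7 values {B, C, D, E, F, G, H}, so each is used; only position 4 can be D, hence position 4 = D.
Among the 6 still-open variables, H fits only position 2 (and all 6 values in {B, C, E, F, G, H} must be used), so position 2 = H.
The 5 still-open variables together cover exactly {B, C, E, F, G} — 5 values for 5 variables — and E appears only in position 7's list, so position 7 = E.
position 5 and position 6 between them cover only {B, G} — a naked pair. Remove those values from position 1, position 3.
Determined: position 2=H, position 4=D, position 7=E. The other positions each still have more than one consistent value. That makes 3.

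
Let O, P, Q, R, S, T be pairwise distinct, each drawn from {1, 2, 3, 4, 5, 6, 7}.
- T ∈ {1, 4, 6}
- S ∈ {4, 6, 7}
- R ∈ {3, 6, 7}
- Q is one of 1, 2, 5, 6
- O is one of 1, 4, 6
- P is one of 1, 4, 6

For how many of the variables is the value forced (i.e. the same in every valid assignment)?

O, P, T share exactly the 3 values {1, 4, 6}; by pigeonhole those values go to them, so strike 1, 4, 6 from Q, R, S.
That leaves S = 7. So R can't be 7.
R must be 3 (only option left).
Determined: R=3, S=7. The other variables each still have more than one consistent value. That makes 2.

2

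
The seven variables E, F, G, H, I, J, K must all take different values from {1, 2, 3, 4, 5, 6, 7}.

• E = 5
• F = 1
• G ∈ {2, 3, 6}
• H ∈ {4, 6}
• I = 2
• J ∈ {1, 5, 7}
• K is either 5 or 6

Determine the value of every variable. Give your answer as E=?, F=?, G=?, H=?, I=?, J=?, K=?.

E=5, F=1, G=3, H=4, I=2, J=7, K=6

E must be 5 (only option left). Strike 5 from J, K.
F must be 1 (only option left). Eliminate 1 elsewhere: J.
I must be 2 (only option left). Eliminate 2 elsewhere: G.
J's domain is down to {7}, so J = 7.
K must be 6 (only option left). Eliminate 6 elsewhere: G, H.
That leaves G = 3.
H has just one choice, so H = 4.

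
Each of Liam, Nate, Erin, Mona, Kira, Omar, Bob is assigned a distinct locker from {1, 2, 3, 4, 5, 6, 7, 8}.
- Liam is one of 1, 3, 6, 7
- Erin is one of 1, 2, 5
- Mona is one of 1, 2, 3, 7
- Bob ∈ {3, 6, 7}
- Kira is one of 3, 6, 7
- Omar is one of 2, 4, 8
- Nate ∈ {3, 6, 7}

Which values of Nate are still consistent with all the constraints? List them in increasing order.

3, 6, 7

Nate, Kira, Bob between them cover only {3, 6, 7} — a naked triple. Remove those values from Liam, Mona.
Liam has just one choice, so Liam = 1. Remove 1 from Erin, Mona.
That leaves Mona = 2. So Erin, Omar can't be 2.
Erin's domain is down to {5}, so Erin = 5.
No further eliminations apply; Nate can still be any of 3, 6, 7.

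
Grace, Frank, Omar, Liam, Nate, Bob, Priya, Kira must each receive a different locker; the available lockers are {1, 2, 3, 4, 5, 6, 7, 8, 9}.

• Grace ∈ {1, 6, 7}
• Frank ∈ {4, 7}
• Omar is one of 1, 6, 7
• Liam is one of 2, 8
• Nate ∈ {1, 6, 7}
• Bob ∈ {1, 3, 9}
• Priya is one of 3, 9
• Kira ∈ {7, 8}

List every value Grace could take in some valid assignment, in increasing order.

1, 6, 7

The 8 variables together cover exactly {1, 2, 3, 4, 6, 7, 8, 9} — 8 values for 8 variables — and 2 appears only in Liam's list, so Liam = 2.
Among the 7 still-open variables, 4 fits only Frank (and all 7 values in {1, 3, 4, 6, 7, 8, 9} must be used), so Frank = 4.
Among the 6 still-open variables, 8 fits only Kira (and all 6 values in {1, 3, 6, 7, 8, 9} must be used), so Kira = 8.
Grace, Omar, Nate share exactly the 3 values {1, 6, 7}; by pigeonhole those values go to them, so strike 1, 6, 7 from Bob.
No further eliminations apply; Grace can still be any of 1, 6, 7.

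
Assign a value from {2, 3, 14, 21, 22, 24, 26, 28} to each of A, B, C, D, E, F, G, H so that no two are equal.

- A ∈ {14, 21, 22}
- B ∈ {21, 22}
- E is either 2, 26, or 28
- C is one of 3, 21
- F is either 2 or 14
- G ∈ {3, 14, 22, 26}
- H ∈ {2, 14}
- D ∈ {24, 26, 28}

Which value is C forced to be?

Among the 8 variables, 24 fits only D (and all 8 values in {2, 3, 14, 21, 22, 24, 26, 28} must be used), so D = 24.
The 7 still-open variables together cover exactly {2, 3, 14, 21, 22, 26, 28} — 7 values for 7 variables — and 28 appears only in E's list, so E = 28.
The 6 still-open variables together cover exactly {2, 3, 14, 21, 22, 26} — 6 values for 6 variables — and 26 appears only in G's list, so G = 26.
Among the 5 still-open variables, 3 fits only C (and all 5 values in {2, 3, 14, 21, 22} must be used), so C = 3.

3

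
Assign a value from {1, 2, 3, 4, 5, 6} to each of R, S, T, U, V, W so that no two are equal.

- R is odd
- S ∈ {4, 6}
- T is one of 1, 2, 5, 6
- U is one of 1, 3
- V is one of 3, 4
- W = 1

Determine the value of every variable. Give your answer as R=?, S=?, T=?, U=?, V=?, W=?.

R=5, S=6, T=2, U=3, V=4, W=1

W's domain is down to {1}, so W = 1. Eliminate 1 elsewhere: R, T, U.
U has just one choice, so U = 3. Eliminate 3 elsewhere: R, V.
V has just one choice, so V = 4. So S can't be 4.
That leaves R = 5. Strike 5 from T.
S must be 6 (only option left). Eliminate 6 elsewhere: T.
T must be 2 (only option left).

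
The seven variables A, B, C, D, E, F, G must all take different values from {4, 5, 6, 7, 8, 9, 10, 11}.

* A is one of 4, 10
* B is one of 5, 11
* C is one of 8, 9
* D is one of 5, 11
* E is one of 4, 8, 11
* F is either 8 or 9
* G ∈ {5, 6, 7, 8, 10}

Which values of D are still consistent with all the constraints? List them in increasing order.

5, 11

The 2 variables B and D are confined to {5, 11}, which locks those values in; drop them from E, G.
The 2 variables C and F are confined to {8, 9}, which locks those values in; drop them from E, G.
E's domain is down to {4}, so E = 4. Remove 4 from A.
A must be 10 (only option left). Eliminate 10 elsewhere: G.
No further eliminations apply; D can still be any of 5, 11.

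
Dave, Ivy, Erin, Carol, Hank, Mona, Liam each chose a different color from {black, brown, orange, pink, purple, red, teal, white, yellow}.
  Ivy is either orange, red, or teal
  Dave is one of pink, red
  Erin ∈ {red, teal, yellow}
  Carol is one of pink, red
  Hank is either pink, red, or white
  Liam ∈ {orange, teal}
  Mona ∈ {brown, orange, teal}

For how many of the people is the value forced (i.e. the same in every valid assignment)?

3

The 7 variables draw from only 7 values {brown, orange, pink, red, teal, white, yellow}, so each is used; only Mona can be brown, hence Mona = brown.
Among the 6 still-open variables, white fits only Hank (and all 6 values in {orange, pink, red, teal, white, yellow} must be used), so Hank = white.
The 5 still-open variables together cover exactly {orange, pink, red, teal, yellow} — 5 values for 5 variables — and yellow appears only in Erin's list, so Erin = yellow.
Dave and Carol between them cover only {pink, red} — a naked pair. Remove those values from Ivy.
Determined: Erin=yellow, Hank=white, Mona=brown. The other people each still have more than one consistent value. That makes 3.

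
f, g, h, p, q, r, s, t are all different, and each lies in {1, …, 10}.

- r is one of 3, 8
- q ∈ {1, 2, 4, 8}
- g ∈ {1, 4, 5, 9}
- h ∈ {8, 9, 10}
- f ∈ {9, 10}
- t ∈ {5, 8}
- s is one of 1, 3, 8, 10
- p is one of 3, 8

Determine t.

5

The 8 variables draw from only 8 values {1, 2, 3, 4, 5, 8, 9, 10}, so each is used; only q can be 2, hence q = 2.
The 7 still-open variables together cover exactly {1, 3, 4, 5, 8, 9, 10} — 7 values for 7 variables — and 4 appears only in g's list, so g = 4.
The 6 still-open variables draw from only 6 values {1, 3, 5, 8, 9, 10}, so each is used; only s can be 1, hence s = 1.
Among the 5 still-open variables, 5 fits only t (and all 5 values in {3, 5, 8, 9, 10} must be used), so t = 5.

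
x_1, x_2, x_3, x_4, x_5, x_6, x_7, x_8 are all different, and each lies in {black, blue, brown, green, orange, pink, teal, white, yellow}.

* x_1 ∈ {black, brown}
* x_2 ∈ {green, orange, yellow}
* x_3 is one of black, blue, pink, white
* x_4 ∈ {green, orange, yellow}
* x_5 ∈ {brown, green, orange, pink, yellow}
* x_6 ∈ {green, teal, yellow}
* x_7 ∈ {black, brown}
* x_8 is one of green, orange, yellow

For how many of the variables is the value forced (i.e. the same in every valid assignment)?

The 2 variables x_1 and x_7 are confined to {black, brown}, which locks those values in; drop them from x_3, x_5.
The 3 variables x_2, x_4, x_8 are confined to {green, orange, yellow}, which locks those values in; drop them from x_5, x_6.
x_5's domain is down to {pink}, so x_5 = pink. Remove pink from x_3.
That leaves x_6 = teal.
Determined: x_5=pink, x_6=teal. The other variables each still have more than one consistent value. That makes 2.

2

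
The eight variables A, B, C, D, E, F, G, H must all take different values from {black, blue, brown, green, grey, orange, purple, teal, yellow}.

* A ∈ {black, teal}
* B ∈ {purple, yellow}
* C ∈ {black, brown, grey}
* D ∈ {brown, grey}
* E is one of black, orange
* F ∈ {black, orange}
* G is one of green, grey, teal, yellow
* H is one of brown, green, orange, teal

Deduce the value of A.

teal

Among the 8 variables, purple fits only B (and all 8 values in {black, brown, green, grey, orange, purple, teal, yellow} must be used), so B = purple.
The 7 still-open variables together cover exactly {black, brown, green, grey, orange, teal, yellow} — 7 values for 7 variables — and yellow appears only in G's list, so G = yellow.
The 6 still-open variables draw from only 6 values {black, brown, green, grey, orange, teal}, so each is used; only H can be green, hence H = green.
Among the 5 still-open variables, teal fits only A (and all 5 values in {black, brown, grey, orange, teal} must be used), so A = teal.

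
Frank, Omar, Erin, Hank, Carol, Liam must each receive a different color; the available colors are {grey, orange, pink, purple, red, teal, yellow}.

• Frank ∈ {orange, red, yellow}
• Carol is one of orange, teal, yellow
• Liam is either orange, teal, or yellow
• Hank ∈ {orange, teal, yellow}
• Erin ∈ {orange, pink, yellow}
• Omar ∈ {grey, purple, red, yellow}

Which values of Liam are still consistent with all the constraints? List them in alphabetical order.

Hank, Carol, Liam between them cover only {orange, teal, yellow} — a naked triple. Remove those values from Frank, Omar, Erin.
Frank has just one choice, so Frank = red. Remove red from Omar.
Erin has just one choice, so Erin = pink.
No further eliminations apply; Liam can still be any of orange, teal, yellow.

orange, teal, yellow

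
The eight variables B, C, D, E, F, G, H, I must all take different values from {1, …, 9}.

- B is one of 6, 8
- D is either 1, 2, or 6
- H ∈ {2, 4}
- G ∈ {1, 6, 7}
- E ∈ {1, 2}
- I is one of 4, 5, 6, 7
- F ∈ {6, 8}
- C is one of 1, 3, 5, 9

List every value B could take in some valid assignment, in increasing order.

B and F share exactly the 2 values {6, 8}; by pigeonhole those values go to them, so strike 6, 8 from D, G, I.
D and E share exactly the 2 values {1, 2}; by pigeonhole those values go to them, so strike 1, 2 from C, G, H.
G has just one choice, so G = 7. Remove 7 from I.
H must be 4 (only option left). Eliminate 4 elsewhere: I.
I has just one choice, so I = 5. So C can't be 5.
No further eliminations apply; B can still be any of 6, 8.

6, 8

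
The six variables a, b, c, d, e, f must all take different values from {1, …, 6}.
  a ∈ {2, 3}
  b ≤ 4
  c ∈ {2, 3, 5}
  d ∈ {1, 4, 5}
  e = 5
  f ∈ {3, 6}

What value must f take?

e's domain is down to {5}, so e = 5. So c, d can't be 5.
The 5 still-open variables together cover exactly {1, 2, 3, 4, 6} — 5 values for 5 variables — and 6 appears only in f's list, so f = 6.

6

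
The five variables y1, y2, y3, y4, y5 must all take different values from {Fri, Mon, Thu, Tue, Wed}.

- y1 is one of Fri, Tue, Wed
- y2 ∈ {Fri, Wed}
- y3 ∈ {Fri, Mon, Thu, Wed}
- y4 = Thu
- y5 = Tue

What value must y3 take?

Mon

y4 has just one choice, so y4 = Thu. Remove Thu from y3.
y5 has just one choice, so y5 = Tue. So y1 can't be Tue.
Among the 3 still-open variables, Mon fits only y3 (and all 3 values in {Fri, Mon, Wed} must be used), so y3 = Mon.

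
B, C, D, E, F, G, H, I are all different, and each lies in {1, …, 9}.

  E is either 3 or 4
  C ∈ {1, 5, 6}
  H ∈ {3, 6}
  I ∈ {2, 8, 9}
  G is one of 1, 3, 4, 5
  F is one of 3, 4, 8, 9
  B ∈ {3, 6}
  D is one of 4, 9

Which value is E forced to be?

4

The 8 variables draw from only 8 values {1, 2, 3, 4, 5, 6, 8, 9}, so each is used; only I can be 2, hence I = 2.
The 7 still-open variables together cover exactly {1, 3, 4, 5, 6, 8, 9} — 7 values for 7 variables — and 8 appears only in F's list, so F = 8.
The 6 still-open variables draw from only 6 values {1, 3, 4, 5, 6, 9}, so each is used; only D can be 9, hence D = 9.
B and H share exactly the 2 values {3, 6}; by pigeonhole those values go to them, so strike 3, 6 from C, E, G.
So E = 4.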